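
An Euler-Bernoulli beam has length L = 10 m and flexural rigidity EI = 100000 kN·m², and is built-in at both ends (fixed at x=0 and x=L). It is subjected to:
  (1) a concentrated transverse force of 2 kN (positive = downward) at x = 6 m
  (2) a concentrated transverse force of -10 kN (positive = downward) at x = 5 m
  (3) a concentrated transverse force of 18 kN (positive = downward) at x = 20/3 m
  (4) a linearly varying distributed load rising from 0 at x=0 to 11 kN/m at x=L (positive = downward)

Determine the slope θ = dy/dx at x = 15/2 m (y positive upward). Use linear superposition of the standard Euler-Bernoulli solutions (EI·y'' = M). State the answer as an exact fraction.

θ(15/2) = 72407/128000000 rad

Load 1 — point force P=2 kN at a=6 m (b=L-a=4):
  θ_1 = Pa²(L-x)(2bL-(3b+a)(L-x))/(2L³EI)  [x>a] = 2·6²·(10-(15/2))·(2·4·10-(3·4+6)·(10-(15/2)))/(2·10³·100000) = 63/2000000 rad
Load 2 — point force P=-10 kN at a=5 m (b=L-a=5):
  θ_2 = Pa²(L-x)(2bL-(3b+a)(L-x))/(2L³EI)  [x>a] = (-10)·5²·(10-(15/2))·(2·5·10-(3·5+5)·(10-(15/2)))/(2·10³·100000) = -1/6400 rad
Load 3 — point force P=18 kN at a=20/3 m (b=L-a=10/3):
  θ_3 = Pa²(L-x)(2bL-(3b+a)(L-x))/(2L³EI)  [x>a] = 18·(20/3)²·(10-(15/2))·(2·(10/3)·10-(3·(10/3)+(20/3))·(10-(15/2)))/(2·10³·100000) = 1/4000 rad
Load 4 — triangular load w₀=11 kN/m (0→w₀ over full span):
  θ_4 = -w₀(2x(L-x)(L-2x)(x+2L)+x²(L-x)²)/(120LEI) = -11·(2·(15/2)·(10-(15/2))·(10-2·(15/2))·((15/2)+2·10)+(15/2)²·(10-(15/2))²)/(120·10·100000) = 451/1024000 rad
Superposition: θ = Σ θ_i = 72407/128000000 rad ≈ 0.000566 rad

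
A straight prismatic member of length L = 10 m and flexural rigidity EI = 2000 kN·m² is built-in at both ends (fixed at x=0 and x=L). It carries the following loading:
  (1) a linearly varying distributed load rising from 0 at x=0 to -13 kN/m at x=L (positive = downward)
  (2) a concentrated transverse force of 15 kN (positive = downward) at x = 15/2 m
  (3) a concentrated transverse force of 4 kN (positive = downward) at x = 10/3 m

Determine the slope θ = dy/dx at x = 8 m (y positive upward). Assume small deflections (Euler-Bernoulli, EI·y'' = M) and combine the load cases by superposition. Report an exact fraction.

θ(8) = -37519/2160000 rad

Load 1 — triangular load w₀=-13 kN/m (0→w₀ over full span):
  θ_1 = -w₀(2x(L-x)(L-2x)(x+2L)+x²(L-x)²)/(120LEI) = -(-13)·(2·8·(10-8)·(10-2·8)·(8+2·10)+8²·(10-8)²)/(120·10·2000) = -52/1875 rad
Load 2 — point force P=15 kN at a=15/2 m (b=L-a=5/2):
  θ_2 = Pa²(L-x)(2bL-(3b+a)(L-x))/(2L³EI)  [x>a] = 15·(15/2)²·(10-8)·(2·(5/2)·10-(3·(5/2)+(15/2))·(10-8))/(2·10³·2000) = 27/3200 rad
Load 3 — point force P=4 kN at a=10/3 m (b=L-a=20/3):
  θ_3 = Pa²(L-x)(2bL-(3b+a)(L-x))/(2L³EI)  [x>a] = 4·(10/3)²·(10-8)·(2·(20/3)·10-(3·(20/3)+(10/3))·(10-8))/(2·10³·2000) = 13/6750 rad
Superposition: θ = Σ θ_i = -37519/2160000 rad ≈ -0.017370 rad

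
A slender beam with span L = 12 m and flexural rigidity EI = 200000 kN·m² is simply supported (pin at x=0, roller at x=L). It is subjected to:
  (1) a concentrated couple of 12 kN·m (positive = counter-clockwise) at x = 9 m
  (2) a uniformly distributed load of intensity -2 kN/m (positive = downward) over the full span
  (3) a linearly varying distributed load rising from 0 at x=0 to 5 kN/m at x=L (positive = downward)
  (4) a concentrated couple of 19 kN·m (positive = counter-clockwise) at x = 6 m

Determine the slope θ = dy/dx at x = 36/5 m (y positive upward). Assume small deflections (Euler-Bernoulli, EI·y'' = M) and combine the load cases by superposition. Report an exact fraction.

θ(36/5) = 427/5000000 rad

Load 1 — applied couple M₀=12 kN·m at a=9 m (b=L-a=3):
  θ_1 = (M₀x²/(2L)+C₁)/EI  [x≤a] with C₁=M₀(3b²-L²)/(6L)=-39/2 = (12·(36/5)²/(2·12)+(-39/2))/200000 = 321/10000000 rad
Load 2 — uniform load w=-2 kN/m over full span:
  θ_2 = -w(L³-6Lx²+4x³)/(24EI) = -(-2)·(12³-6·12·(36/5)²+4·(36/5)³)/(24·200000) = -333/1562500 rad
Load 3 — triangular load w₀=5 kN/m (0→w₀ over full span):
  θ_3 = -w₀(7L⁴-30L²x²+15x⁴)/(360LEI) = -5·(7·12⁴-30·12²·(36/5)²+15·(36/5)⁴)/(360·12·200000) = 87/390625 rad
Load 4 — applied couple M₀=19 kN·m at a=6 m (b=L-a=6):
  θ_4 = (M₀x²/(2L)-M₀(x-a)+C₁)/EI  [x>a] with C₁=M₀(3b²-L²)/(6L)=-19/2 = (19·(36/5)²/(2·12)-19·((36/5)-6)+(-19/2))/200000 = 437/10000000 rad
Superposition: θ = Σ θ_i = 427/5000000 rad ≈ 0.000085 rad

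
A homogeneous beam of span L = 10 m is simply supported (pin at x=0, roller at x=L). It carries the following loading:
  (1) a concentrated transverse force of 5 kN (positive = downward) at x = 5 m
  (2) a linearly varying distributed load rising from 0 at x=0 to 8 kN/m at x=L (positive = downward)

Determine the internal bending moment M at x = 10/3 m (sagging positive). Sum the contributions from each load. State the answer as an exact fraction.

M(10/3) = 3875/81 kN·m

Load 1 — point force P=5 kN at a=5 m (b=L-a=5):
  M_1 = Pbx/L  [x≤a] = 5·5·(10/3)/10 = 25/3 kN·m
Load 2 — triangular load w₀=8 kN/m (0→w₀ over full span):
  M_2 = w₀Lx/6 - w₀x³/(6L) = 8·10·(10/3)/6 - 8·(10/3)³/(6·10) = 3200/81 kN·m
Superposition: M = Σ M_i = 3875/81 kN·m ≈ 47.839506 kN·m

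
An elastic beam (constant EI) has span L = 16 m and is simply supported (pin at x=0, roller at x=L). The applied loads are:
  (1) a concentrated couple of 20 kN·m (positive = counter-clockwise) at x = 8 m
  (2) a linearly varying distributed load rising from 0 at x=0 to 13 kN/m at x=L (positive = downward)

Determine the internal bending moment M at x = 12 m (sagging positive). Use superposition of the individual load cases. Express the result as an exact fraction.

Load 1 — applied couple M₀=20 kN·m at a=8 m (b=L-a=8):
  M_1 = M₀x/L - M₀  [x>a] = 20·12/16 - 20 = -5 kN·m
Load 2 — triangular load w₀=13 kN/m (0→w₀ over full span):
  M_2 = w₀Lx/6 - w₀x³/(6L) = 13·16·12/6 - 13·12³/(6·16) = 182 kN·m
Superposition: M = Σ M_i = 177 kN·m ≈ 177.000000 kN·m

M(12) = 177 kN·m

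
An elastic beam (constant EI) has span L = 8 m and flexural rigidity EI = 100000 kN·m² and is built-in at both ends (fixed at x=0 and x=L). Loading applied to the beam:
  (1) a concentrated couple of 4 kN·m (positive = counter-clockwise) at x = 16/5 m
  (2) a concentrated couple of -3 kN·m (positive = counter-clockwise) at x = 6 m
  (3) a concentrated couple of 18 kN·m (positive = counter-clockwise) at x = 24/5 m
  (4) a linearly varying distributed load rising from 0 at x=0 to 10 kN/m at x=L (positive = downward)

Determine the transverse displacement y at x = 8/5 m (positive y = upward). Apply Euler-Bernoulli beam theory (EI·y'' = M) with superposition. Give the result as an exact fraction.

Load 1 — applied couple M₀=4 kN·m at a=16/5 m (b=L-a=24/5):
  y_1 = (R_Ax³/6 - M_Ax²/2)/EI  [x≤a] with R_A=18/25, M_A=12/25 = ((18/25)·(8/5)³/6 - (12/25)·(8/5)²/2)/100000 = -12/9765625 m
Load 2 — applied couple M₀=-3 kN·m at a=6 m (b=L-a=2):
  y_2 = (R_Ax³/6 - M_Ax²/2)/EI  [x≤a] with R_A=-27/64, M_A=-15/16 = ((-27/64)·(8/5)³/6 - (-15/16)·(8/5)²/2)/100000 = 57/6250000 m
Load 3 — applied couple M₀=18 kN·m at a=24/5 m (b=L-a=16/5):
  y_3 = (R_Ax³/6 - M_Ax²/2)/EI  [x≤a] with R_A=81/25, M_A=144/25 = ((81/25)·(8/5)³/6 - (144/25)·(8/5)²/2)/100000 = -504/9765625 m
Load 4 — triangular load w₀=10 kN/m (0→w₀ over full span):
  y_4 = -w₀x²(L-x)²(x+2L)/(120LEI) = -10·(8/5)²·(8-(8/5))²·((8/5)+2·8)/(120·8·100000) = -5632/29296875 m
Superposition: y = Σ y_i = -22121/93750000 m ≈ -0.000236 m

y(8/5) = -22121/93750000 m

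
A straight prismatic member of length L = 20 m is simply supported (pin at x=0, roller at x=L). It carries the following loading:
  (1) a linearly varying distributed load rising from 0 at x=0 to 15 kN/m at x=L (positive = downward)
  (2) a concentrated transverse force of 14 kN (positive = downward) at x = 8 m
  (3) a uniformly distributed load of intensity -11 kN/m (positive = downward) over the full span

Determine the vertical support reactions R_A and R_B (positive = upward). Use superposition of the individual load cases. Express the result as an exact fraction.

Load 1 — triangular load w₀=15 kN/m (0→w₀ over full span):
  R_A = w₀L/6 = 15·20/6 = 50 kN
  R_B = w₀L/3 = 15·20/3 = 100 kN
Load 2 — point force P=14 kN at a=8 m (b=L-a=12):
  R_A = Pb/L = 14·12/20 = 42/5 kN
  R_B = Pa/L = 14·8/20 = 28/5 kN
Load 3 — uniform load w=-11 kN/m over full span:
  R_A = wL/2 = (-11)·20/2 = -110 kN
  R_B = wL/2 = (-11)·20/2 = -110 kN
Superposition: R_A = -258/5 kN, R_B = -22/5 kN

R_A = -258/5 kN, R_B = -22/5 kN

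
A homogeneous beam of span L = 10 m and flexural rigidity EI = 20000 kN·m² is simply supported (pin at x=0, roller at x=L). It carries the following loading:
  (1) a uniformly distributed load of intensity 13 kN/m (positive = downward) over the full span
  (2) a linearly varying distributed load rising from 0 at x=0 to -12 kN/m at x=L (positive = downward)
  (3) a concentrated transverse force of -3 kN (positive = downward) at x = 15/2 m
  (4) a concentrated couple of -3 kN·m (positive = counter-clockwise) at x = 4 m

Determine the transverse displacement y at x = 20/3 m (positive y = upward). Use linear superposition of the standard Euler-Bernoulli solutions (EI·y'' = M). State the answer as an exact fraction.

y(20/3) = -477791/12960000 m

Load 1 — uniform load w=13 kN/m over full span:
  y_1 = -wx(L³-2Lx²+x³)/(24EI) = -13·(20/3)·(10³-2·10·(20/3)²+(20/3)³)/(24·20000) = -143/1944 m
Load 2 — triangular load w₀=-12 kN/m (0→w₀ over full span):
  y_2 = -w₀x(7L⁴-10L²x²+3x⁴)/(360LEI) = -(-12)·(20/3)·(7·10⁴-10·10²·(20/3)²+3·(20/3)⁴)/(360·10·20000) = 17/486 m
Load 3 — point force P=-3 kN at a=15/2 m (b=L-a=5/2):
  y_3 = -Pbx(L²-b²-x²)/(6LEI)  [x≤a] = -(-3)·(5/2)·(20/3)·(10²-(5/2)²-(20/3)²)/(6·10·20000) = 71/34560 m
Load 4 — applied couple M₀=-3 kN·m at a=4 m (b=L-a=6):
  y_4 = (M₀x³/(6L)-M₀(x-a)²/2+C₁x)/EI  [x>a] with C₁=M₀(3b²-L²)/(6L)=-2/5 = ((-3)·(20/3)³/(6·10)-(-3)·((20/3)-4)²/2+(-2/5)·(20/3))/20000 = -23/67500 m
Superposition: y = Σ y_i = -477791/12960000 m ≈ -0.036867 m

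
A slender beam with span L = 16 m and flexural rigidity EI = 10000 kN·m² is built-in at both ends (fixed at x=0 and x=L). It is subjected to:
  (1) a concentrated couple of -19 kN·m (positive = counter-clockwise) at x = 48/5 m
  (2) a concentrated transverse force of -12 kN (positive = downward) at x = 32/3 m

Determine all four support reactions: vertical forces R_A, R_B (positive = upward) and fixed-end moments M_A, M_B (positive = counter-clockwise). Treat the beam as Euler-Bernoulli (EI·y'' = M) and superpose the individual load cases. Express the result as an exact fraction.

Load 1 — applied couple M₀=-19 kN·m at a=48/5 m (b=L-a=32/5):
  R_A = 6M₀ab/L³ = 6·(-19)·(48/5)·(32/5)/16³ = -171/100 kN
  M_A = M₀b(2a-b)/L² = (-19)·(32/5)·(2·(48/5)-(32/5))/16² = -152/25 kN·m
  R_B = -6M₀ab/L³ = -6·(-19)·(48/5)·(32/5)/16³ = 171/100 kN
  M_B = M₀a(2b-a)/L² = (-19)·(48/5)·(2·(32/5)-(48/5))/16² = -57/25 kN·m
Load 2 — point force P=-12 kN at a=32/3 m (b=L-a=16/3):
  R_A = Pb²(3a+b)/L³ = (-12)·(16/3)²·(3·(32/3)+(16/3))/16³ = -28/9 kN
  M_A = Pab²/L² = (-12)·(32/3)·(16/3)²/16² = -128/9 kN·m
  R_B = Pa²(a+3b)/L³ = (-12)·(32/3)²·((32/3)+3·(16/3))/16³ = -80/9 kN
  M_B = -Pa²b/L² = -(-12)·(32/3)²·(16/3)/16² = 256/9 kN·m
Superposition: R_A = -4339/900 kN, M_A = -4568/225 kN·m, R_B = -6461/900 kN, M_B = 5887/225 kN·m

R_A = -4339/900 kN, M_A = -4568/225 kN·m, R_B = -6461/900 kN, M_B = 5887/225 kN·m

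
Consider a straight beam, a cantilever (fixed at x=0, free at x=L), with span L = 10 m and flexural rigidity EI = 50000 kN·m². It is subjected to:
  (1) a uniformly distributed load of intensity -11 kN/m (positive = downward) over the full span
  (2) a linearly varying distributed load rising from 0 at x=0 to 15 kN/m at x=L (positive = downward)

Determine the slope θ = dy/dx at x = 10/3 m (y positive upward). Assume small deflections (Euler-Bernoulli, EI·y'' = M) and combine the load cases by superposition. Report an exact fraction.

Load 1 — uniform load w=-11 kN/m over full span:
  θ_1 = -wx(x²-3Lx+3L²)/(6EI) = -(-11)·(10/3)·((10/3)²-3·10·(10/3)+3·10²)/(6·50000) = 209/8100 rad
Load 2 — triangular load w₀=15 kN/m (0→w₀ over full span):
  θ_2 = (w₀Lx²/4-w₀L²x/3-w₀x⁴/(24L))/EI = (15·10·(10/3)²/4-15·10²·(10/3)/3-15·(10/3)⁴/(24·10))/50000 = -163/6480 rad
Superposition: θ = Σ θ_i = 7/10800 rad ≈ 0.000648 rad

θ(10/3) = 7/10800 rad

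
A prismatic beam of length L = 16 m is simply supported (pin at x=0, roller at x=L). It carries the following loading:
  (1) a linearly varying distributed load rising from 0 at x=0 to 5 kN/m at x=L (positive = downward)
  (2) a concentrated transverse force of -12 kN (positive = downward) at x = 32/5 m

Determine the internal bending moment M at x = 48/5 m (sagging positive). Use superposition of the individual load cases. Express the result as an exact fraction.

Load 1 — triangular load w₀=5 kN/m (0→w₀ over full span):
  M_1 = w₀Lx/6 - w₀x³/(6L) = 5·16·(48/5)/6 - 5·(48/5)³/(6·16) = 2048/25 kN·m
Load 2 — point force P=-12 kN at a=32/5 m (b=L-a=48/5):
  M_2 = Pa(L-x)/L  [x>a] = (-12)·(32/5)·(16-(48/5))/16 = -768/25 kN·m
Superposition: M = Σ M_i = 256/5 kN·m ≈ 51.200000 kN·m

M(48/5) = 256/5 kN·m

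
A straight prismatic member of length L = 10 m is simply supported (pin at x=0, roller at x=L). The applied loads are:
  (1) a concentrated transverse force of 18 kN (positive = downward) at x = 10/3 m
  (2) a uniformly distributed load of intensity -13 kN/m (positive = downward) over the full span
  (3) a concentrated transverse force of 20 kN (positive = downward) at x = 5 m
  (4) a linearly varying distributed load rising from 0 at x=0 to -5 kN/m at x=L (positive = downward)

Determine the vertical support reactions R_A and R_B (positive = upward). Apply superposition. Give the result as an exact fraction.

Load 1 — point force P=18 kN at a=10/3 m (b=L-a=20/3):
  R_A = Pb/L = 18·(20/3)/10 = 12 kN
  R_B = Pa/L = 18·(10/3)/10 = 6 kN
Load 2 — uniform load w=-13 kN/m over full span:
  R_A = wL/2 = (-13)·10/2 = -65 kN
  R_B = wL/2 = (-13)·10/2 = -65 kN
Load 3 — point force P=20 kN at a=5 m (b=L-a=5):
  R_A = Pb/L = 20·5/10 = 10 kN
  R_B = Pa/L = 20·5/10 = 10 kN
Load 4 — triangular load w₀=-5 kN/m (0→w₀ over full span):
  R_A = w₀L/6 = (-5)·10/6 = -25/3 kN
  R_B = w₀L/3 = (-5)·10/3 = -50/3 kN
Superposition: R_A = -154/3 kN, R_B = -197/3 kN

R_A = -154/3 kN, R_B = -197/3 kN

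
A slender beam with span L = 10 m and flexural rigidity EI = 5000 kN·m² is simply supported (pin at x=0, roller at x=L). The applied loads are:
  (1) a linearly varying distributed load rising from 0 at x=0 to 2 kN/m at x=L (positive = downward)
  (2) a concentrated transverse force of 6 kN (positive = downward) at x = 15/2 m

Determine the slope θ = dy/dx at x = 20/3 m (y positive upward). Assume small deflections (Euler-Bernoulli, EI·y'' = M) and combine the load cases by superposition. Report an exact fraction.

Load 1 — triangular load w₀=2 kN/m (0→w₀ over full span):
  θ_1 = -w₀(7L⁴-30L²x²+15x⁴)/(360LEI) = -2·(7·10⁴-30·10²·(20/3)²+15·(20/3)⁴)/(360·10·5000) = 91/24300 rad
Load 2 — point force P=6 kN at a=15/2 m (b=L-a=5/2):
  θ_2 = -Pb(L²-b²-3x²)/(6LEI)  [x≤a] = -6·(5/2)·(10²-(5/2)²-3·(20/3)²)/(6·10·5000) = 19/9600 rad
Superposition: θ = Σ θ_i = 4451/777600 rad ≈ 0.005724 rad

θ(20/3) = 4451/777600 rad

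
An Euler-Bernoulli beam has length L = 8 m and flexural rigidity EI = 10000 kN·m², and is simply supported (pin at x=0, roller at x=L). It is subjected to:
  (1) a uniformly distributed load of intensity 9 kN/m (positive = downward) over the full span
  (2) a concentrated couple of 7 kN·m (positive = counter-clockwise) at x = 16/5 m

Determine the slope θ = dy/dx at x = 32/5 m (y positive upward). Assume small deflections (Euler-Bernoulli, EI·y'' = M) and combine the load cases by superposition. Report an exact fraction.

θ(32/5) = 6953/468750 rad

Load 1 — uniform load w=9 kN/m over full span:
  θ_1 = -w(L³-6Lx²+4x³)/(24EI) = -9·(8³-6·8·(32/5)²+4·(32/5)³)/(24·10000) = 1188/78125 rad
Load 2 — applied couple M₀=7 kN·m at a=16/5 m (b=L-a=24/5):
  θ_2 = (M₀x²/(2L)-M₀(x-a)+C₁)/EI  [x>a] with C₁=M₀(3b²-L²)/(6L)=56/75 = (7·(32/5)²/(2·8)-7·((32/5)-(16/5))+(56/75))/10000 = -7/18750 rad
Superposition: θ = Σ θ_i = 6953/468750 rad ≈ 0.014833 rad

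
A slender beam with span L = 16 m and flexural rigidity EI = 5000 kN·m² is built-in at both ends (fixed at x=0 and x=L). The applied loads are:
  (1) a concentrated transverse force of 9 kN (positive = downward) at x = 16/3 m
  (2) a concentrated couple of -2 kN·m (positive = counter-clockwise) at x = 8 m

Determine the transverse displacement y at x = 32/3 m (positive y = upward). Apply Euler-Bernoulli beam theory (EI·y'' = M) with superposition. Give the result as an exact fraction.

Load 1 — point force P=9 kN at a=16/3 m (b=L-a=32/3):
  y_1 = -Pa²(L-x)²(3bL-(3b+a)(L-x))/(6L³EI)  [x>a] = -9·(16/3)²·(16-(32/3))²·(3·(32/3)·16-(3·(32/3)+(16/3))·(16-(32/3)))/(6·16³·5000) = -2816/151875 m
Load 2 — applied couple M₀=-2 kN·m at a=8 m (b=L-a=8):
  y_2 = (R_Ax³/6 - M_Ax²/2 - M₀(x-a)²/2)/EI  [x>a] with R_A=-3/16, M_A=-1/2 = ((-3/16)·(32/3)³/6 - (-1/2)·(32/3)²/2 - (-2)·((32/3)-8)²/2)/5000 = -8/16875 m
Superposition: y = Σ y_i = -2888/151875 m ≈ -0.019016 m

y(32/3) = -2888/151875 m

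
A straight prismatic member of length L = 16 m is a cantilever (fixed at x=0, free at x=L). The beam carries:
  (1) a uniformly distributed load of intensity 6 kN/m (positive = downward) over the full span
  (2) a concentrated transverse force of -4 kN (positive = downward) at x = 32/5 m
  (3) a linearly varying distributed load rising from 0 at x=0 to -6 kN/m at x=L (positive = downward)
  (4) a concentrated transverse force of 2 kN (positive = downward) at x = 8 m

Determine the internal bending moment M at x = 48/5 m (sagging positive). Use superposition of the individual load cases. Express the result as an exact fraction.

M(48/5) = -2048/125 kN·m

Load 1 — uniform load w=6 kN/m over full span:
  M_1 = -w(L-x)²/2 = -6·(16-(48/5))²/2 = -3072/25 kN·m
Load 2 — point force P=-4 kN at a=32/5 m (b=L-a=48/5):
  M_2 = 0  [x>a] = 0 kN·m
Load 3 — triangular load w₀=-6 kN/m (0→w₀ over full span):
  M_3 = w₀Lx/2 - w₀L²/3 - w₀x³/(6L) = (-6)·16·(48/5)/2 - (-6)·16²/3 - (-6)·(48/5)³/(6·16) = 13312/125 kN·m
Load 4 — point force P=2 kN at a=8 m (b=L-a=8):
  M_4 = 0  [x>a] = 0 kN·m
Superposition: M = Σ M_i = -2048/125 kN·m ≈ -16.384000 kN·m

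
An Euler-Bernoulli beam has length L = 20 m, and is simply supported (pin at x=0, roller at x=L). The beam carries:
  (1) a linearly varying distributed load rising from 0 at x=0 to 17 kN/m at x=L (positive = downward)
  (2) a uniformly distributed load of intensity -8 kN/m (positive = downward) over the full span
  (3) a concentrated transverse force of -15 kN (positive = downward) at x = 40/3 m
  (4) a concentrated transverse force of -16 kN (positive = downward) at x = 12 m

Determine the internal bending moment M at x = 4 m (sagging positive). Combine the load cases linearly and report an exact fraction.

M(4) = -84 kN·m

Load 1 — triangular load w₀=17 kN/m (0→w₀ over full span):
  M_1 = w₀Lx/6 - w₀x³/(6L) = 17·20·4/6 - 17·4³/(6·20) = 1088/5 kN·m
Load 2 — uniform load w=-8 kN/m over full span:
  M_2 = wx(L-x)/2 = (-8)·4·(20-4)/2 = -256 kN·m
Load 3 — point force P=-15 kN at a=40/3 m (b=L-a=20/3):
  M_3 = Pbx/L  [x≤a] = (-15)·(20/3)·4/20 = -20 kN·m
Load 4 — point force P=-16 kN at a=12 m (b=L-a=8):
  M_4 = Pbx/L  [x≤a] = (-16)·8·4/20 = -128/5 kN·m
Superposition: M = Σ M_i = -84 kN·m ≈ -84.000000 kN·m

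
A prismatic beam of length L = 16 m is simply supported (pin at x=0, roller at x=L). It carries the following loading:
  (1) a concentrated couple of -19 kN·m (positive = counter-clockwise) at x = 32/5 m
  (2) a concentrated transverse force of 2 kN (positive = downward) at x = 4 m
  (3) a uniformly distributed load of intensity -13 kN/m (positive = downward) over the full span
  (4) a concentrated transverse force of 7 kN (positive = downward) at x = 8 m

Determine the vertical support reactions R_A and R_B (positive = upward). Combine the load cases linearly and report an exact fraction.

Load 1 — applied couple M₀=-19 kN·m at a=32/5 m (b=L-a=48/5):
  R_A = M₀/L = (-19)/16 = -19/16 kN
  R_B = -M₀/L = -(-19)/16 = 19/16 kN
Load 2 — point force P=2 kN at a=4 m (b=L-a=12):
  R_A = Pb/L = 2·12/16 = 3/2 kN
  R_B = Pa/L = 2·4/16 = 1/2 kN
Load 3 — uniform load w=-13 kN/m over full span:
  R_A = wL/2 = (-13)·16/2 = -104 kN
  R_B = wL/2 = (-13)·16/2 = -104 kN
Load 4 — point force P=7 kN at a=8 m (b=L-a=8):
  R_A = Pb/L = 7·8/16 = 7/2 kN
  R_B = Pa/L = 7·8/16 = 7/2 kN
Superposition: R_A = -1603/16 kN, R_B = -1581/16 kN

R_A = -1603/16 kN, R_B = -1581/16 kN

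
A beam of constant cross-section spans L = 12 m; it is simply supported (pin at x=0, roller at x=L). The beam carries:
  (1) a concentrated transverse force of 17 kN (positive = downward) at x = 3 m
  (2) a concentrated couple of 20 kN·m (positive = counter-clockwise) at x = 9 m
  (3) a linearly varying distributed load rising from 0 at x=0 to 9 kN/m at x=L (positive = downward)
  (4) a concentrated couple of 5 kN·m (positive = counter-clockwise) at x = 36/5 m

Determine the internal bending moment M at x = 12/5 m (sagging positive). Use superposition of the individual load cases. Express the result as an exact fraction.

Load 1 — point force P=17 kN at a=3 m (b=L-a=9):
  M_1 = Pbx/L  [x≤a] = 17·9·(12/5)/12 = 153/5 kN·m
Load 2 — applied couple M₀=20 kN·m at a=9 m (b=L-a=3):
  M_2 = M₀x/L  [x≤a] = 20·(12/5)/12 = 4 kN·m
Load 3 — triangular load w₀=9 kN/m (0→w₀ over full span):
  M_3 = w₀Lx/6 - w₀x³/(6L) = 9·12·(12/5)/6 - 9·(12/5)³/(6·12) = 5184/125 kN·m
Load 4 — applied couple M₀=5 kN·m at a=36/5 m (b=L-a=24/5):
  M_4 = M₀x/L  [x≤a] = 5·(12/5)/12 = 1 kN·m
Superposition: M = Σ M_i = 9634/125 kN·m ≈ 77.072000 kN·m

M(12/5) = 9634/125 kN·m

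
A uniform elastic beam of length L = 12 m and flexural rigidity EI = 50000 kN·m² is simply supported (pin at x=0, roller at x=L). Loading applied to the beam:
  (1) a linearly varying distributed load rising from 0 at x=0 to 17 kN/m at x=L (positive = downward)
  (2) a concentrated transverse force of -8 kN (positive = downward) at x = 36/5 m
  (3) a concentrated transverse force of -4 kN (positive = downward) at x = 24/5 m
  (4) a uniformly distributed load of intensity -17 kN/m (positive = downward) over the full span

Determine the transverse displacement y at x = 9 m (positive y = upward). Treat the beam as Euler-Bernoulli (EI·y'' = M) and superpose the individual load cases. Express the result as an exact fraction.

y(9) = 7410483/200000000 m

Load 1 — triangular load w₀=17 kN/m (0→w₀ over full span):
  y_1 = -w₀x(7L⁴-10L²x²+3x⁴)/(360LEI) = -17·9·(7·12⁴-10·12²·9²+3·9⁴)/(360·12·50000) = -54621/1600000 m
Load 2 — point force P=-8 kN at a=36/5 m (b=L-a=24/5):
  y_2 = -Pa(L-x)(2Lx-a²-x²)/(6LEI)  [x>a] = -(-8)·(36/5)·(12-9)·(2·12·9-(36/5)²-9²)/(6·12·50000) = 6237/1562500 m
Load 3 — point force P=-4 kN at a=24/5 m (b=L-a=36/5):
  y_3 = -Pa(L-x)(2Lx-a²-x²)/(6LEI)  [x>a] = -(-4)·(24/5)·(12-9)·(2·12·9-(24/5)²-9²)/(6·12·50000) = 2799/1562500 m
Load 4 — uniform load w=-17 kN/m over full span:
  y_4 = -wx(L³-2Lx²+x³)/(24EI) = -(-17)·9·(12³-2·12·9²+9³)/(24·50000) = 26163/400000 m
Superposition: y = Σ y_i = 7410483/200000000 m ≈ 0.037052 m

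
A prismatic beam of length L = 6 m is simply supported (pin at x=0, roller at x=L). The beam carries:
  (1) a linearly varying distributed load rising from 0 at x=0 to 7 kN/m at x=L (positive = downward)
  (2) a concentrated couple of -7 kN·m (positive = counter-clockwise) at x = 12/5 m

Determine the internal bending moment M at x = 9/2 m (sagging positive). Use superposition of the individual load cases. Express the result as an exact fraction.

M(9/2) = 497/32 kN·m

Load 1 — triangular load w₀=7 kN/m (0→w₀ over full span):
  M_1 = w₀Lx/6 - w₀x³/(6L) = 7·6·(9/2)/6 - 7·(9/2)³/(6·6) = 441/32 kN·m
Load 2 — applied couple M₀=-7 kN·m at a=12/5 m (b=L-a=18/5):
  M_2 = M₀x/L - M₀  [x>a] = (-7)·(9/2)/6 - (-7) = 7/4 kN·m
Superposition: M = Σ M_i = 497/32 kN·m ≈ 15.531250 kN·m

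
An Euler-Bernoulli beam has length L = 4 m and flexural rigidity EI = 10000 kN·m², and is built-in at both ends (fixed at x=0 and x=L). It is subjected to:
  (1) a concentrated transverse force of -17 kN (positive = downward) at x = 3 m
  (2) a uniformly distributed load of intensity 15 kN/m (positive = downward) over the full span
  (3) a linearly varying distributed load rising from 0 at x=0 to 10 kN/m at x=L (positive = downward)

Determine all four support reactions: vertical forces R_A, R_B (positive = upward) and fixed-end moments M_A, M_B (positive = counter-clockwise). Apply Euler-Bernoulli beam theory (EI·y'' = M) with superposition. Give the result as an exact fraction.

R_A = 1067/32 kN, M_A = 1063/48 kN·m, R_B = 949/32 kN, M_B = -295/16 kN·m

Load 1 — point force P=-17 kN at a=3 m (b=L-a=1):
  R_A = Pb²(3a+b)/L³ = (-17)·1²·(3·3+1)/4³ = -85/32 kN
  M_A = Pab²/L² = (-17)·3·1²/4² = -51/16 kN·m
  R_B = Pa²(a+3b)/L³ = (-17)·3²·(3+3·1)/4³ = -459/32 kN
  M_B = -Pa²b/L² = -(-17)·3²·1/4² = 153/16 kN·m
Load 2 — uniform load w=15 kN/m over full span:
  R_A = wL/2 = 15·4/2 = 30 kN
  M_A = wL²/12 = 15·4²/12 = 20 kN·m
  R_B = wL/2 = 15·4/2 = 30 kN
  M_B = -wL²/12 = -15·4²/12 = -20 kN·m
Load 3 — triangular load w₀=10 kN/m (0→w₀ over full span):
  R_A = 3w₀L/20 = 3·10·4/20 = 6 kN
  M_A = w₀L²/30 = 10·4²/30 = 16/3 kN·m
  R_B = 7w₀L/20 = 7·10·4/20 = 14 kN
  M_B = -w₀L²/20 = -10·4²/20 = -8 kN·m
Superposition: R_A = 1067/32 kN, M_A = 1063/48 kN·m, R_B = 949/32 kN, M_B = -295/16 kN·m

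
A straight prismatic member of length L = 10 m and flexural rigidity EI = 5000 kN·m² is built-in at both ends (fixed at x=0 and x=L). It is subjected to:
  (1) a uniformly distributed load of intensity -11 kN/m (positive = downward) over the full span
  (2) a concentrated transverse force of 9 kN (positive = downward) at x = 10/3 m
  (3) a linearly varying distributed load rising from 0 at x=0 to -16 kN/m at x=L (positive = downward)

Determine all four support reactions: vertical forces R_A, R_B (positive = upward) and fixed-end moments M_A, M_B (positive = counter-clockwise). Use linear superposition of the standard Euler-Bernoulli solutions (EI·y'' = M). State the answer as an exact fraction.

Load 1 — uniform load w=-11 kN/m over full span:
  R_A = wL/2 = (-11)·10/2 = -55 kN
  M_A = wL²/12 = (-11)·10²/12 = -275/3 kN·m
  R_B = wL/2 = (-11)·10/2 = -55 kN
  M_B = -wL²/12 = -(-11)·10²/12 = 275/3 kN·m
Load 2 — point force P=9 kN at a=10/3 m (b=L-a=20/3):
  R_A = Pb²(3a+b)/L³ = 9·(20/3)²·(3·(10/3)+(20/3))/10³ = 20/3 kN
  M_A = Pab²/L² = 9·(10/3)·(20/3)²/10² = 40/3 kN·m
  R_B = Pa²(a+3b)/L³ = 9·(10/3)²·((10/3)+3·(20/3))/10³ = 7/3 kN
  M_B = -Pa²b/L² = -9·(10/3)²·(20/3)/10² = -20/3 kN·m
Load 3 — triangular load w₀=-16 kN/m (0→w₀ over full span):
  R_A = 3w₀L/20 = 3·(-16)·10/20 = -24 kN
  M_A = w₀L²/30 = (-16)·10²/30 = -160/3 kN·m
  R_B = 7w₀L/20 = 7·(-16)·10/20 = -56 kN
  M_B = -w₀L²/20 = -(-16)·10²/20 = 80 kN·m
Superposition: R_A = -217/3 kN, M_A = -395/3 kN·m, R_B = -326/3 kN, M_B = 165 kN·m

R_A = -217/3 kN, M_A = -395/3 kN·m, R_B = -326/3 kN, M_B = 165 kN·m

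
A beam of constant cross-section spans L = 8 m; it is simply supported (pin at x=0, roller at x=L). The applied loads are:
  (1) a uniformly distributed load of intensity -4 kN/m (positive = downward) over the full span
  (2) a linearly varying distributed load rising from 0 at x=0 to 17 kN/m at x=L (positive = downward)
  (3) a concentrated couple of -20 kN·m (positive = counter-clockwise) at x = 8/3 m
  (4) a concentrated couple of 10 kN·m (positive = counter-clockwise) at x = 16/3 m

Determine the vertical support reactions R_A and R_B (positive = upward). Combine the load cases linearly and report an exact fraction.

Load 1 — uniform load w=-4 kN/m over full span:
  R_A = wL/2 = (-4)·8/2 = -16 kN
  R_B = wL/2 = (-4)·8/2 = -16 kN
Load 2 — triangular load w₀=17 kN/m (0→w₀ over full span):
  R_A = w₀L/6 = 17·8/6 = 68/3 kN
  R_B = w₀L/3 = 17·8/3 = 136/3 kN
Load 3 — applied couple M₀=-20 kN·m at a=8/3 m (b=L-a=16/3):
  R_A = M₀/L = (-20)/8 = -5/2 kN
  R_B = -M₀/L = -(-20)/8 = 5/2 kN
Load 4 — applied couple M₀=10 kN·m at a=16/3 m (b=L-a=8/3):
  R_A = M₀/L = 10/8 = 5/4 kN
  R_B = -M₀/L = -10/8 = -5/4 kN
Superposition: R_A = 65/12 kN, R_B = 367/12 kN

R_A = 65/12 kN, R_B = 367/12 kN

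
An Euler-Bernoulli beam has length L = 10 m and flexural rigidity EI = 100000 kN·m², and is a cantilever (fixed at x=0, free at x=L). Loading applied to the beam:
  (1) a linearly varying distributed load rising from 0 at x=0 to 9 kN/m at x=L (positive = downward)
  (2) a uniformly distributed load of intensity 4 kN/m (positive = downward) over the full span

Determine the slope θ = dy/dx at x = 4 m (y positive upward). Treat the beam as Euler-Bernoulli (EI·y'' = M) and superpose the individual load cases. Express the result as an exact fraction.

θ(4) = -2573/187500 rad

Load 1 — triangular load w₀=9 kN/m (0→w₀ over full span):
  θ_1 = (w₀Lx²/4-w₀L²x/3-w₀x⁴/(24L))/EI = (9·10·4²/4-9·10²·4/3-9·4⁴/(24·10))/100000 = -531/62500 rad
Load 2 — uniform load w=4 kN/m over full span:
  θ_2 = -wx(x²-3Lx+3L²)/(6EI) = -4·4·(4²-3·10·4+3·10²)/(6·100000) = -49/9375 rad
Superposition: θ = Σ θ_i = -2573/187500 rad ≈ -0.013723 rad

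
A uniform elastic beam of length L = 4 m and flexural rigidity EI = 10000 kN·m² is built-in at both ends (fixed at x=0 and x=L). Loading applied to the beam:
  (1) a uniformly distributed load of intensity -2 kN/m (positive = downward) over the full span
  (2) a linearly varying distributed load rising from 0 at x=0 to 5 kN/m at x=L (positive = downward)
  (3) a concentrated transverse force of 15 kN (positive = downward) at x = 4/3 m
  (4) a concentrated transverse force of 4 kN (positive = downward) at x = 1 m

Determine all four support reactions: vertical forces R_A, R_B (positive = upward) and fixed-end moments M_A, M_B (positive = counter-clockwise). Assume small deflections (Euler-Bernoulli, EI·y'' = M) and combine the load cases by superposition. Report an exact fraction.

R_A = 971/72 kN, M_A = 401/36 kN·m, R_B = 541/72 kN, M_B = -235/36 kN·m

Load 1 — uniform load w=-2 kN/m over full span:
  R_A = wL/2 = (-2)·4/2 = -4 kN
  M_A = wL²/12 = (-2)·4²/12 = -8/3 kN·m
  R_B = wL/2 = (-2)·4/2 = -4 kN
  M_B = -wL²/12 = -(-2)·4²/12 = 8/3 kN·m
Load 2 — triangular load w₀=5 kN/m (0→w₀ over full span):
  R_A = 3w₀L/20 = 3·5·4/20 = 3 kN
  M_A = w₀L²/30 = 5·4²/30 = 8/3 kN·m
  R_B = 7w₀L/20 = 7·5·4/20 = 7 kN
  M_B = -w₀L²/20 = -5·4²/20 = -4 kN·m
Load 3 — point force P=15 kN at a=4/3 m (b=L-a=8/3):
  R_A = Pb²(3a+b)/L³ = 15·(8/3)²·(3·(4/3)+(8/3))/4³ = 100/9 kN
  M_A = Pab²/L² = 15·(4/3)·(8/3)²/4² = 80/9 kN·m
  R_B = Pa²(a+3b)/L³ = 15·(4/3)²·((4/3)+3·(8/3))/4³ = 35/9 kN
  M_B = -Pa²b/L² = -15·(4/3)²·(8/3)/4² = -40/9 kN·m
Load 4 — point force P=4 kN at a=1 m (b=L-a=3):
  R_A = Pb²(3a+b)/L³ = 4·3²·(3·1+3)/4³ = 27/8 kN
  M_A = Pab²/L² = 4·1·3²/4² = 9/4 kN·m
  R_B = Pa²(a+3b)/L³ = 4·1²·(1+3·3)/4³ = 5/8 kN
  M_B = -Pa²b/L² = -4·1²·3/4² = -3/4 kN·m
Superposition: R_A = 971/72 kN, M_A = 401/36 kN·m, R_B = 541/72 kN, M_B = -235/36 kN·m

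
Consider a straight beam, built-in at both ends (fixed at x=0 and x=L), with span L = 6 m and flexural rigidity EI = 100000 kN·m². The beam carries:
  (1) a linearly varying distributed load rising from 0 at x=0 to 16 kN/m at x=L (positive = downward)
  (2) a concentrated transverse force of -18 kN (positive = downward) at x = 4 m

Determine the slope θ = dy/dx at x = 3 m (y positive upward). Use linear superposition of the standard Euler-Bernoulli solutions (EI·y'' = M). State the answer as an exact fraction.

θ(3) = 3/250000 rad

Load 1 — triangular load w₀=16 kN/m (0→w₀ over full span):
  θ_1 = -w₀(2x(L-x)(L-2x)(x+2L)+x²(L-x)²)/(120LEI) = -16·(2·3·(6-3)·(6-2·3)·(3+2·6)+3²·(6-3)²)/(120·6·100000) = -9/500000 rad
Load 2 — point force P=-18 kN at a=4 m (b=L-a=2):
  θ_2 = -Pb²x(2aL-(3a+b)x)/(2L³EI)  [x≤a] = -(-18)·2²·3·(2·4·6-(3·4+2)·3)/(2·6³·100000) = 3/100000 rad
Superposition: θ = Σ θ_i = 3/250000 rad ≈ 0.000012 rad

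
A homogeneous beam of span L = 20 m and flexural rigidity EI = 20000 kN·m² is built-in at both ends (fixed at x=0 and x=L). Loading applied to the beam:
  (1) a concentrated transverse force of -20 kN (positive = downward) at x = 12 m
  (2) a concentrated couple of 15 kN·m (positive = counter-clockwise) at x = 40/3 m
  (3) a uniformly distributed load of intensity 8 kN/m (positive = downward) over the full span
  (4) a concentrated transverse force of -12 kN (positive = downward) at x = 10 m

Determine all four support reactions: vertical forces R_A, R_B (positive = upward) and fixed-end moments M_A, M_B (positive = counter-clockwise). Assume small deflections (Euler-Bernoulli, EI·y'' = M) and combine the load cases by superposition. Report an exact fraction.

Load 1 — point force P=-20 kN at a=12 m (b=L-a=8):
  R_A = Pb²(3a+b)/L³ = (-20)·8²·(3·12+8)/20³ = -176/25 kN
  M_A = Pab²/L² = (-20)·12·8²/20² = -192/5 kN·m
  R_B = Pa²(a+3b)/L³ = (-20)·12²·(12+3·8)/20³ = -324/25 kN
  M_B = -Pa²b/L² = -(-20)·12²·8/20² = 288/5 kN·m
Load 2 — applied couple M₀=15 kN·m at a=40/3 m (b=L-a=20/3):
  R_A = 6M₀ab/L³ = 6·15·(40/3)·(20/3)/20³ = 1 kN
  M_A = M₀b(2a-b)/L² = 15·(20/3)·(2·(40/3)-(20/3))/20² = 5 kN·m
  R_B = -6M₀ab/L³ = -6·15·(40/3)·(20/3)/20³ = -1 kN
  M_B = M₀a(2b-a)/L² = 15·(40/3)·(2·(20/3)-(40/3))/20² = 0 kN·m
Load 3 — uniform load w=8 kN/m over full span:
  R_A = wL/2 = 8·20/2 = 80 kN
  M_A = wL²/12 = 8·20²/12 = 800/3 kN·m
  R_B = wL/2 = 8·20/2 = 80 kN
  M_B = -wL²/12 = -8·20²/12 = -800/3 kN·m
Load 4 — point force P=-12 kN at a=10 m (b=L-a=10):
  R_A = Pb²(3a+b)/L³ = (-12)·10²·(3·10+10)/20³ = -6 kN
  M_A = Pab²/L² = (-12)·10·10²/20² = -30 kN·m
  R_B = Pa²(a+3b)/L³ = (-12)·10²·(10+3·10)/20³ = -6 kN
  M_B = -Pa²b/L² = -(-12)·10²·10/20² = 30 kN·m
Superposition: R_A = 1699/25 kN, M_A = 3049/15 kN·m, R_B = 1501/25 kN, M_B = -2686/15 kN·m

R_A = 1699/25 kN, M_A = 3049/15 kN·m, R_B = 1501/25 kN, M_B = -2686/15 kN·m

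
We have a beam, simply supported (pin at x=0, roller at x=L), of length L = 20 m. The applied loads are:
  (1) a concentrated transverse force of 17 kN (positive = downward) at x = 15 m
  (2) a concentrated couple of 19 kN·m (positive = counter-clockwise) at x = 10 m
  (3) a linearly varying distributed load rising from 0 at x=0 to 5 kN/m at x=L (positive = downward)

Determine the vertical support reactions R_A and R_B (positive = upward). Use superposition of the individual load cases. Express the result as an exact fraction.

Load 1 — point force P=17 kN at a=15 m (b=L-a=5):
  R_A = Pb/L = 17·5/20 = 17/4 kN
  R_B = Pa/L = 17·15/20 = 51/4 kN
Load 2 — applied couple M₀=19 kN·m at a=10 m (b=L-a=10):
  R_A = M₀/L = 19/20 kN
  R_B = -M₀/L = -19/20 kN
Load 3 — triangular load w₀=5 kN/m (0→w₀ over full span):
  R_A = w₀L/6 = 5·20/6 = 50/3 kN
  R_B = w₀L/3 = 5·20/3 = 100/3 kN
Superposition: R_A = 328/15 kN, R_B = 677/15 kN

R_A = 328/15 kN, R_B = 677/15 kN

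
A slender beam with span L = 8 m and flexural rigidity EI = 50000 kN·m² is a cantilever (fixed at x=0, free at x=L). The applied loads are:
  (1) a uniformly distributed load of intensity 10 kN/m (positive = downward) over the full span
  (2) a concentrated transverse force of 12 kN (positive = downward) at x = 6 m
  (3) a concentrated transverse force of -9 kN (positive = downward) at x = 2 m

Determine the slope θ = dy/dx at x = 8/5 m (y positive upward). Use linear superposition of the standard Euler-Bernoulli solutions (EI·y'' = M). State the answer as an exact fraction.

θ(8/5) = -2339/234375 rad

Load 1 — uniform load w=10 kN/m over full span:
  θ_1 = -wx(x²-3Lx+3L²)/(6EI) = -10·(8/5)·((8/5)²-3·8·(8/5)+3·8²)/(6·50000) = -1952/234375 rad
Load 2 — point force P=12 kN at a=6 m (b=L-a=2):
  θ_2 = -Px(2a-x)/(2EI)  [x≤a] = -12·(8/5)·(2·6-(8/5))/(2·50000) = -156/78125 rad
Load 3 — point force P=-9 kN at a=2 m (b=L-a=6):
  θ_3 = -Px(2a-x)/(2EI)  [x≤a] = -(-9)·(8/5)·(2·2-(8/5))/(2·50000) = 27/78125 rad
Superposition: θ = Σ θ_i = -2339/234375 rad ≈ -0.009980 rad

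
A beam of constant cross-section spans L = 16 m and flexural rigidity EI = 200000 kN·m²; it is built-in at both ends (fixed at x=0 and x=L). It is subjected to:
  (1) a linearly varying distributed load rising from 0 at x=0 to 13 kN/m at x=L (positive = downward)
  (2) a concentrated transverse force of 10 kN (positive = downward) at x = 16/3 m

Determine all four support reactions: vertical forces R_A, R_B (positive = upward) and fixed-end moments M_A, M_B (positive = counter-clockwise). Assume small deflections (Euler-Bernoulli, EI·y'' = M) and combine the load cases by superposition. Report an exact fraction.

Load 1 — triangular load w₀=13 kN/m (0→w₀ over full span):
  R_A = 3w₀L/20 = 3·13·16/20 = 156/5 kN
  M_A = w₀L²/30 = 13·16²/30 = 1664/15 kN·m
  R_B = 7w₀L/20 = 7·13·16/20 = 364/5 kN
  M_B = -w₀L²/20 = -13·16²/20 = -832/5 kN·m
Load 2 — point force P=10 kN at a=16/3 m (b=L-a=32/3):
  R_A = Pb²(3a+b)/L³ = 10·(32/3)²·(3·(16/3)+(32/3))/16³ = 200/27 kN
  M_A = Pab²/L² = 10·(16/3)·(32/3)²/16² = 640/27 kN·m
  R_B = Pa²(a+3b)/L³ = 10·(16/3)²·((16/3)+3·(32/3))/16³ = 70/27 kN
  M_B = -Pa²b/L² = -10·(16/3)²·(32/3)/16² = -320/27 kN·m
Superposition: R_A = 5212/135 kN, M_A = 18176/135 kN·m, R_B = 10178/135 kN, M_B = -24064/135 kN·m

R_A = 5212/135 kN, M_A = 18176/135 kN·m, R_B = 10178/135 kN, M_B = -24064/135 kN·m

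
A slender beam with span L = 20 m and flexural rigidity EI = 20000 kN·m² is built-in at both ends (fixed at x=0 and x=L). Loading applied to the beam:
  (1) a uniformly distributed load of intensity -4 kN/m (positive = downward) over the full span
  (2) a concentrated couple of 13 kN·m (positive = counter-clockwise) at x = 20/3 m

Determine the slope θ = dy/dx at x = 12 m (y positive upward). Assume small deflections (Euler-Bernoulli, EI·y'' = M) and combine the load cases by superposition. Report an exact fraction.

Load 1 — uniform load w=-4 kN/m over full span:
  θ_1 = -wx(L-x)(L-2x)/(12EI) = -(-4)·12·(20-12)·(20-2·12)/(12·20000) = -4/625 rad
Load 2 — applied couple M₀=13 kN·m at a=20/3 m (b=L-a=40/3):
  θ_2 = (R_Ax²/2 - M_Ax - M₀(x-a))/EI  [x>a] with R_A=13/15, M_A=0 = ((13/15)·12²/2 - 0·12 - 13·(12-(20/3)))/20000 = -13/37500 rad
Superposition: θ = Σ θ_i = -253/37500 rad ≈ -0.006747 rad

θ(12) = -253/37500 rad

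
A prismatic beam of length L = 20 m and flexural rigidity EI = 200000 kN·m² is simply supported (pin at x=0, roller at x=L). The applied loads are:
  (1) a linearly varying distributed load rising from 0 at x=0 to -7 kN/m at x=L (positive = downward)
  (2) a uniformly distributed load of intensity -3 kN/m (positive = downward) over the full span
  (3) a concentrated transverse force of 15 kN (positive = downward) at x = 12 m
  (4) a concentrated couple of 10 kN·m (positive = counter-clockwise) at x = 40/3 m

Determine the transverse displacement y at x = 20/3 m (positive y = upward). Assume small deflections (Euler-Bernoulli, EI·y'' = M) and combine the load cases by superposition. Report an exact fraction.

Load 1 — triangular load w₀=-7 kN/m (0→w₀ over full span):
  y_1 = -w₀x(7L⁴-10L²x²+3x⁴)/(360LEI) = -(-7)·(20/3)·(7·20⁴-10·20²·(20/3)²+3·(20/3)⁴)/(360·20·200000) = 112/3645 m
Load 2 — uniform load w=-3 kN/m over full span:
  y_2 = -wx(L³-2Lx²+x³)/(24EI) = -(-3)·(20/3)·(20³-2·20·(20/3)²+(20/3)³)/(24·200000) = 11/405 m
Load 3 — point force P=15 kN at a=12 m (b=L-a=8):
  y_3 = -Pbx(L²-b²-x²)/(6LEI)  [x≤a] = -15·8·(20/3)·(20²-8²-(20/3)²)/(6·20·200000) = -164/16875 m
Load 4 — applied couple M₀=10 kN·m at a=40/3 m (b=L-a=20/3):
  y_4 = (M₀x³/(6L)+C₁x)/EI  [x≤a] with C₁=M₀(3b²-L²)/(6L)=-200/9 = (10·(20/3)³/(6·20)+(-200/9)·(20/3))/200000 = -1/1620 m
Superposition: y = Σ y_i = 86663/1822500 m ≈ 0.047552 m

y(20/3) = 86663/1822500 m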